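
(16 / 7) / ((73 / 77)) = 176 / 73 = 2.41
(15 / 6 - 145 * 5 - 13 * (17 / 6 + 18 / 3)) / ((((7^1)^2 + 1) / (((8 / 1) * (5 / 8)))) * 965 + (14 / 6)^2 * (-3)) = -2512 / 28901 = -0.09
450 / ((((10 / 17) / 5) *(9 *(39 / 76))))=32300 / 39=828.21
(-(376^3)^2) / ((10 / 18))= -25431359608848384 / 5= -5086271921769676.80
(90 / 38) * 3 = 135 / 19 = 7.11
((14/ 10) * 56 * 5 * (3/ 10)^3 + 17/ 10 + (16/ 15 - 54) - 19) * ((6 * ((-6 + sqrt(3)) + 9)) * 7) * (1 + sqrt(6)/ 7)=-44737 * (sqrt(3) + 3) * (sqrt(6) + 7)/ 125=-16003.49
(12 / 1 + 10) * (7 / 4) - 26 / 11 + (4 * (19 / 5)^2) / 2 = 65.02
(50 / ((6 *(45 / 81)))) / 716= 15 / 716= 0.02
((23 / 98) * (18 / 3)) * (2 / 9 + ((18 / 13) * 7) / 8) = 15433 / 7644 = 2.02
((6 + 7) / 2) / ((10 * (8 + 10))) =13 / 360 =0.04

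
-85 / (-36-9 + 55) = -17 / 2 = -8.50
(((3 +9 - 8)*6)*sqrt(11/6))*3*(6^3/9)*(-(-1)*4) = 1152*sqrt(66) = 9358.89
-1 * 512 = -512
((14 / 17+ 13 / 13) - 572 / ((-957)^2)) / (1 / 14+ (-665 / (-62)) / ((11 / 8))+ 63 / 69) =25755007390 / 124120163241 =0.21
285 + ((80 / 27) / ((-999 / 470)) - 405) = -3274360 / 26973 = -121.39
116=116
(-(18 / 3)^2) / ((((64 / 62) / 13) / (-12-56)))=61659 / 2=30829.50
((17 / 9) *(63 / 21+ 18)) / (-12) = -119 / 36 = -3.31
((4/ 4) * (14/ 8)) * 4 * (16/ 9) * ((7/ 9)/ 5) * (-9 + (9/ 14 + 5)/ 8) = -6503/ 405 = -16.06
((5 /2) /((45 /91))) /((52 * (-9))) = -7 /648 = -0.01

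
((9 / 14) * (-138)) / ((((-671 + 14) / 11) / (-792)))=-601128 / 511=-1176.38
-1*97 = -97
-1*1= -1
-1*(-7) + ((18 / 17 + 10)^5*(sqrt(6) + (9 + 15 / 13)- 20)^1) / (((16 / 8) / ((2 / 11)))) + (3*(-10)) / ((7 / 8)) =-210463741856769 / 1421276857 + 234849287168*sqrt(6) / 15618427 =-111248.56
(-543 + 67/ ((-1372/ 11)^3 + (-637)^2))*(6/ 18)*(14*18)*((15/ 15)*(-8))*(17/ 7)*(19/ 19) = 1810060980517248/ 2042552309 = 886176.07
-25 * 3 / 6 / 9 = -25 / 18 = -1.39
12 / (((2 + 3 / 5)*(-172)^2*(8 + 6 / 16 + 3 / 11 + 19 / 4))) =110 / 9446541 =0.00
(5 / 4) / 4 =5 / 16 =0.31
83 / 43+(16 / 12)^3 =4993 / 1161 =4.30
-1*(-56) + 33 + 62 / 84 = 3769 / 42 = 89.74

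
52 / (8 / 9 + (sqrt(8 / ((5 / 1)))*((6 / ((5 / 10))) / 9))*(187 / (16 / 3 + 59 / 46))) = -4030065 / 198064886 + 34173009*sqrt(10) / 99032443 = 1.07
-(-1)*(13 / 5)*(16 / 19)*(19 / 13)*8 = 128 / 5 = 25.60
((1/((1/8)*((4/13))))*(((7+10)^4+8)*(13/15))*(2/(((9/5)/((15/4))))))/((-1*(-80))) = 1568489/16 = 98030.56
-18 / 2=-9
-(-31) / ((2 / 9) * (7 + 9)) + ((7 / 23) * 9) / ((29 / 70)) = 327213 / 21344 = 15.33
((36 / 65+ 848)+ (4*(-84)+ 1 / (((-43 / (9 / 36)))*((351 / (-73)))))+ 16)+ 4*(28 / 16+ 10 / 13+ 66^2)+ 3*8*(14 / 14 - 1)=5422200089 / 301860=17962.63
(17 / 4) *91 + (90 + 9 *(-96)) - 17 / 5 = -7813 / 20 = -390.65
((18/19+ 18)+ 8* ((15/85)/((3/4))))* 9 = 60552/323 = 187.47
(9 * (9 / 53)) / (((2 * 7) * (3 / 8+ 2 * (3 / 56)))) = 12 / 53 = 0.23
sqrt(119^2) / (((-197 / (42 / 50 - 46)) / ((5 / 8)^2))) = 134351 / 12608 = 10.66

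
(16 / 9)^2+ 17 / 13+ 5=9970 / 1053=9.47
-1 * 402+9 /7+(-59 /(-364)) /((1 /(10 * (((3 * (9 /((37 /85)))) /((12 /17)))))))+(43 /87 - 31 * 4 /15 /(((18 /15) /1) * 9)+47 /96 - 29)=-72653875325 /253090656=-287.07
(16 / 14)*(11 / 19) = 88 / 133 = 0.66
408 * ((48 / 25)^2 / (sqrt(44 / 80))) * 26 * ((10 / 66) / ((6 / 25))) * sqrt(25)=166444.50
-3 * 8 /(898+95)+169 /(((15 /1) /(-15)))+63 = -35094 /331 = -106.02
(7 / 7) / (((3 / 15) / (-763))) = -3815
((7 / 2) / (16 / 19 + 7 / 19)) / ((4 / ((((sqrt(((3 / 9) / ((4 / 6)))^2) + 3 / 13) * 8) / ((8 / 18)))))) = 9.51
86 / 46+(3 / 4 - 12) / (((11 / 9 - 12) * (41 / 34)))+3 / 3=683319 / 182942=3.74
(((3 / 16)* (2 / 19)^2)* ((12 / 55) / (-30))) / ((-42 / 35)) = 1 / 79420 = 0.00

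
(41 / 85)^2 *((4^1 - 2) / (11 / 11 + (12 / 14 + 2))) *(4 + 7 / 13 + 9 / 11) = 18027044 / 27895725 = 0.65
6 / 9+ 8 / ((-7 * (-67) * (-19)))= 17798 / 26733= 0.67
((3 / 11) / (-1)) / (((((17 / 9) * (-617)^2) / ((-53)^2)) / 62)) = -4702266 / 71188843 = -0.07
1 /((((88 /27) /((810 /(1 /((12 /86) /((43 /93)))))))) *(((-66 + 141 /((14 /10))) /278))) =12216015 /20339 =600.62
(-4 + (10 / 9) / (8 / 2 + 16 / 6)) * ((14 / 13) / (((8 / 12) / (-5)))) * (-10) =-4025 / 13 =-309.62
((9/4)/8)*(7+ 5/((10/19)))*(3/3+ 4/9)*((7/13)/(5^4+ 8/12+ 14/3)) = 693/121024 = 0.01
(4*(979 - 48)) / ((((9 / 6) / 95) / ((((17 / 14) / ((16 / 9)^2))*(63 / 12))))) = 121788765 / 256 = 475737.36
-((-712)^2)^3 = -130280663537680384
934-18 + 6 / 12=1833 / 2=916.50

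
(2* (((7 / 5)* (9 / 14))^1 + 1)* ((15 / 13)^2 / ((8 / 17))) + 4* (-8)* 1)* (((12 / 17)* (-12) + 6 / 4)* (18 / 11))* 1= 61278957 / 252824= 242.38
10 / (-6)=-5 / 3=-1.67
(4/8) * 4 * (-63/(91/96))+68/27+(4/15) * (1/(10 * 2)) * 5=-228743/1755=-130.34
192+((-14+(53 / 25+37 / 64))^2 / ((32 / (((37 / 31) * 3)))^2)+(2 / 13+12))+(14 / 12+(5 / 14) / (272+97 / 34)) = 29552723047212110717 / 142821223301120000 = 206.92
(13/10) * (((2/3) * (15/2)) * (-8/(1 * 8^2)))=-13/16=-0.81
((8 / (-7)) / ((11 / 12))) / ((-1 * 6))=16 / 77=0.21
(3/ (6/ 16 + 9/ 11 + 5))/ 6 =44/ 545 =0.08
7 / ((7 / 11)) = 11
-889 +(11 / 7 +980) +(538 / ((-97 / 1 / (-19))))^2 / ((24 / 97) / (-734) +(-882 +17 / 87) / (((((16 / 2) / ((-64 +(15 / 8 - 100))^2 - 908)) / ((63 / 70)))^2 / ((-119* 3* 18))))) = 39280279390095452792067788803432 / 424324005756101749080461042763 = 92.57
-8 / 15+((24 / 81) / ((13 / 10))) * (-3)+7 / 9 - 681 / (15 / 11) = -292406 / 585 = -499.84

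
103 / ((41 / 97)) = 9991 / 41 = 243.68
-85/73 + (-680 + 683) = 134/73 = 1.84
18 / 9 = 2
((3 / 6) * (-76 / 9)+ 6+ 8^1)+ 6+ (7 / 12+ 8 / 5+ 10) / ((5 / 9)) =33937 / 900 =37.71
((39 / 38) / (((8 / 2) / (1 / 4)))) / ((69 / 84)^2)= 1911 / 20102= 0.10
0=0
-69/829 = -0.08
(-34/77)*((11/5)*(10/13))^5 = -6.13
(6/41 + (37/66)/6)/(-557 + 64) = -229/470844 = -0.00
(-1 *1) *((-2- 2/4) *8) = 20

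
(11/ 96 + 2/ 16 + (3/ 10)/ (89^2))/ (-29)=-911059/ 110260320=-0.01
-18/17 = -1.06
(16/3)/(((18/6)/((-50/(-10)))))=80/9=8.89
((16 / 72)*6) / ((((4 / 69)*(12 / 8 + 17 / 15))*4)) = 345 / 158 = 2.18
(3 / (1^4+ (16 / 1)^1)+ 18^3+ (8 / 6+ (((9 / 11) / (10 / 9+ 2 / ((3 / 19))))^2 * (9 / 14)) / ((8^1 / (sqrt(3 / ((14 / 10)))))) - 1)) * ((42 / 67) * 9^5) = 10460353203 * sqrt(105) / 6980580992+ 245904364188 / 1139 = 215894979.52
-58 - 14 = -72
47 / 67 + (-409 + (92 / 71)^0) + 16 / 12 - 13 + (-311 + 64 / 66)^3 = -71752190253745 / 2407779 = -29800156.18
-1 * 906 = -906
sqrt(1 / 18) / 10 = sqrt(2) / 60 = 0.02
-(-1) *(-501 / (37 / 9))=-4509 / 37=-121.86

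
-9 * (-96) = 864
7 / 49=1 / 7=0.14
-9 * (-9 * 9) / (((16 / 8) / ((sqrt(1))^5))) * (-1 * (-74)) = 26973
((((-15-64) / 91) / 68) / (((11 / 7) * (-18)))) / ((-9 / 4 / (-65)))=395 / 30294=0.01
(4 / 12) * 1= 1 / 3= 0.33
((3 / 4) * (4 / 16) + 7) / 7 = 115 / 112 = 1.03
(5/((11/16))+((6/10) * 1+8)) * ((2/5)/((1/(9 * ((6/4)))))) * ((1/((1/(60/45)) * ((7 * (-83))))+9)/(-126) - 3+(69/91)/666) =-2574016929/9781135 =-263.16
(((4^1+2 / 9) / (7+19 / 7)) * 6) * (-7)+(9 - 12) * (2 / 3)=-1033 / 51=-20.25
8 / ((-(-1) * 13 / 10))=6.15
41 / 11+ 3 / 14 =607 / 154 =3.94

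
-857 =-857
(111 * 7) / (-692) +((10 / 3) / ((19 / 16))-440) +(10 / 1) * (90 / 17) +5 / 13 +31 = -3085774925 / 8717124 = -353.99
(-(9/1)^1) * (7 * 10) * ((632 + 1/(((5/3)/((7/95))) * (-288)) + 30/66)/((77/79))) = -75185672151/183920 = -408795.52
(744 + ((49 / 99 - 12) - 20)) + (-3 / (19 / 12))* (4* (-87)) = 1371.86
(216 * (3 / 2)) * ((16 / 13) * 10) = 51840 / 13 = 3987.69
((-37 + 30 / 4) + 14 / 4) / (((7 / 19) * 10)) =-247 / 35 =-7.06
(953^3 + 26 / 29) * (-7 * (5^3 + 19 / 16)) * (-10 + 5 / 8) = 26605554984236025 / 3712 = 7167444769460.14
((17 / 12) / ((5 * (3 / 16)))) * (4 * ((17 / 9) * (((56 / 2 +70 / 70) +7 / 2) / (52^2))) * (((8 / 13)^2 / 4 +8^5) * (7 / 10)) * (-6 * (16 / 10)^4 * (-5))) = 849767202816 / 1373125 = 618856.41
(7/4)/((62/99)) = 693/248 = 2.79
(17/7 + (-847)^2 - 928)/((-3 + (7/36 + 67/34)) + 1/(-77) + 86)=33763565088/4012705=8414.17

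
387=387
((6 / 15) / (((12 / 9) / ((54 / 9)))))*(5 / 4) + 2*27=225 / 4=56.25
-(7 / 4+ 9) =-43 / 4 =-10.75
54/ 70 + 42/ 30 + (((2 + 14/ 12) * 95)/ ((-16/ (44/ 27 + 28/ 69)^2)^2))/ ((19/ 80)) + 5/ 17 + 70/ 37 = 876961802462352347/ 9822145092285645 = 89.28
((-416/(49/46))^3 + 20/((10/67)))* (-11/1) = 77080619247390/117649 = 655174453.22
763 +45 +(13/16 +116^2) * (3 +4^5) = 221135271/16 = 13820954.44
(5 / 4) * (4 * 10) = 50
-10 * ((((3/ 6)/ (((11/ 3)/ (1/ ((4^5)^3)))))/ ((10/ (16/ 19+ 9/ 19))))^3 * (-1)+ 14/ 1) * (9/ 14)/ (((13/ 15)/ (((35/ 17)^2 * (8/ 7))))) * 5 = -854398079708732603326639742069086332834375/ 339679744493725755629437620206725758976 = -2515.30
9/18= 0.50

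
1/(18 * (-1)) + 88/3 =527/18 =29.28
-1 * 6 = -6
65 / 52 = 5 / 4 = 1.25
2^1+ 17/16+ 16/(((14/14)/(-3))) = -719/16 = -44.94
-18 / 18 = -1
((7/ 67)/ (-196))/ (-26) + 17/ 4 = 207299/ 48776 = 4.25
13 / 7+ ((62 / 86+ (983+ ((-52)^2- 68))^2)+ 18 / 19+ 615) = 74906201106 / 5719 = 13097779.53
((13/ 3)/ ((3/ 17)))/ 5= 221/ 45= 4.91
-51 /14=-3.64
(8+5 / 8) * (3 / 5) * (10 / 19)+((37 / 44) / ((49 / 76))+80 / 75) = 3130439 / 614460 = 5.09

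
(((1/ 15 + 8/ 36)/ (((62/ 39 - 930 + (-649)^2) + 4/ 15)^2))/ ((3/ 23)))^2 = 63834549025/ 405981572865425697226812069175209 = 0.00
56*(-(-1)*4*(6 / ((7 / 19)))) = 3648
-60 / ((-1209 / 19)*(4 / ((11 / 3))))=1045 / 1209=0.86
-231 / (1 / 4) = -924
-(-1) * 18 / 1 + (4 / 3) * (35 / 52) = 737 / 39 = 18.90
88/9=9.78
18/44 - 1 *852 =-851.59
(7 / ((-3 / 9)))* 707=-14847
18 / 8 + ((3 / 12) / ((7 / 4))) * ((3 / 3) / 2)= 65 / 28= 2.32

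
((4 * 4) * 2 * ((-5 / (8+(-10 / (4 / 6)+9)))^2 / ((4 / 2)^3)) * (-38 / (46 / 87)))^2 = 3228271.50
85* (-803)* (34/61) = -2320670/61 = -38043.77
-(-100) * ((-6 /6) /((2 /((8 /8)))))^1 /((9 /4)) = -200 /9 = -22.22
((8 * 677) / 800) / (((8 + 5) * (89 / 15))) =2031 / 23140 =0.09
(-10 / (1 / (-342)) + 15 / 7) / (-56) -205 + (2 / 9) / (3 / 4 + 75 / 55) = -87277159 / 328104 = -266.00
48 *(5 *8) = 1920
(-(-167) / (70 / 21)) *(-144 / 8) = -4509 / 5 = -901.80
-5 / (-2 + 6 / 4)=10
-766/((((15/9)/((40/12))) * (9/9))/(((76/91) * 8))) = -931456/91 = -10235.78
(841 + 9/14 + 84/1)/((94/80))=787.78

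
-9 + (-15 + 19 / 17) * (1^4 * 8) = -120.06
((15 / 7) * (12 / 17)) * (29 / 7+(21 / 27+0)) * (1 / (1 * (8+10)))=3100 / 7497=0.41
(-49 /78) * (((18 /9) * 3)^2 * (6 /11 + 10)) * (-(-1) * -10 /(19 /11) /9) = 113680 /741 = 153.41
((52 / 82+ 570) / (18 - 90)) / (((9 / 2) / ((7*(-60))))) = 739.71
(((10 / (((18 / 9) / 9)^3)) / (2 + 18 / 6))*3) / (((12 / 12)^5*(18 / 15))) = 3645 / 8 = 455.62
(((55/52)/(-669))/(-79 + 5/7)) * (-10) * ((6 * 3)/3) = -1925/1588652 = -0.00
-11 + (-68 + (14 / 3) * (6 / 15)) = -1157 / 15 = -77.13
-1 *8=-8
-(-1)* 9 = 9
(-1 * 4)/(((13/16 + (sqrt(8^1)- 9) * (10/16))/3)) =3840 * sqrt(2)/5129 + 14784/5129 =3.94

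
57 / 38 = 3 / 2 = 1.50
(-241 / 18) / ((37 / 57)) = -4579 / 222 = -20.63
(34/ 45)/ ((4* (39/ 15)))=17/ 234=0.07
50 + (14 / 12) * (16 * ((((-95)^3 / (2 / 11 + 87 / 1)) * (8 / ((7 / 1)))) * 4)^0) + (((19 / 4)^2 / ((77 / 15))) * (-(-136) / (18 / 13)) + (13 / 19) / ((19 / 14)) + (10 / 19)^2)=167170001 / 333564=501.16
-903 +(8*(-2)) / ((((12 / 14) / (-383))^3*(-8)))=-19270484765 / 108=-178430414.49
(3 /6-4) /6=-7 /12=-0.58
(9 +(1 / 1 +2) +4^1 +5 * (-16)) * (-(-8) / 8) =-64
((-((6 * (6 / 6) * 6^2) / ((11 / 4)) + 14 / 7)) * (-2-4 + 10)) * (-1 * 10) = 35440 / 11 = 3221.82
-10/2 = -5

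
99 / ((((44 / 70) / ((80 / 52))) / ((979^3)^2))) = 2773362919307904381150 / 13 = 213335609177531106242.31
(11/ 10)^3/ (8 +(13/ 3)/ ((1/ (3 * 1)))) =1331/ 21000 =0.06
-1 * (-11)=11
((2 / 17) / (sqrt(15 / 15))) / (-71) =-2 / 1207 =-0.00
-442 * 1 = -442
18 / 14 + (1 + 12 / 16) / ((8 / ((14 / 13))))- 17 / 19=17333 / 27664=0.63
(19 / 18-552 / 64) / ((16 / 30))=-2725 / 192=-14.19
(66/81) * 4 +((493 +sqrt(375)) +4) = 5 * sqrt(15) +13507/27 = 519.62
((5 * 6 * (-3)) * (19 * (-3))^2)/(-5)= 58482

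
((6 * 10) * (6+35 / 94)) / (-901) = -17970 / 42347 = -0.42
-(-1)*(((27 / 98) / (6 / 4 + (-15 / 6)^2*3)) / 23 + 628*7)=14862878 / 3381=4396.00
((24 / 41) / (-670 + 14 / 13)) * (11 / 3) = -143 / 44567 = -0.00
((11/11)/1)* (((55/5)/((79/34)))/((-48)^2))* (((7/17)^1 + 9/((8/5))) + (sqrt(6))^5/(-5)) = 9031/728064 - 187* sqrt(6)/12640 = -0.02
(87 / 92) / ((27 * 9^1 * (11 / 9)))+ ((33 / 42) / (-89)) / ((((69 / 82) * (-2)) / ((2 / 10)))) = 120101 / 28371420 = 0.00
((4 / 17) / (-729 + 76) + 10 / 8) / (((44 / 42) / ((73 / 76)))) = 85064637 / 74243488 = 1.15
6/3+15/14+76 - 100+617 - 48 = 7673/14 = 548.07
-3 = -3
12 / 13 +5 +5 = 142 / 13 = 10.92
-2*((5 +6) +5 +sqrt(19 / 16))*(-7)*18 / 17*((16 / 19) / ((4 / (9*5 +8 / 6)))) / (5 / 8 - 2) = -5978112 / 3553 - 93408*sqrt(19) / 3553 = -1797.15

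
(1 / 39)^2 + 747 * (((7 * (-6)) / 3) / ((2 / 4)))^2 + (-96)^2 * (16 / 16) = 594864.00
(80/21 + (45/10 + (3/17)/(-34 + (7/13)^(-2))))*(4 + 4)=11834036/178143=66.43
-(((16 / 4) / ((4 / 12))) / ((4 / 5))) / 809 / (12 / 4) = -5 / 809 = -0.01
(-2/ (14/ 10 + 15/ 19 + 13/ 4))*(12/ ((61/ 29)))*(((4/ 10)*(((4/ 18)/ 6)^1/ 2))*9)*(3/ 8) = -2204/ 42029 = -0.05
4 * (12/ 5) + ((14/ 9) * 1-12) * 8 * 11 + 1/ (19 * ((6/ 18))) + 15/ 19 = -776822/ 855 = -908.56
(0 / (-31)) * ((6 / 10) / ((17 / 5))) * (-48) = 0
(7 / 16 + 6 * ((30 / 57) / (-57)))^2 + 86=2874017985 / 33362176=86.15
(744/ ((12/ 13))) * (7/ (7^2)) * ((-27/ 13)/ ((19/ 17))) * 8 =-227664/ 133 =-1711.76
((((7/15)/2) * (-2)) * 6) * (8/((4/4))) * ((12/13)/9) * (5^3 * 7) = -78400/39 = -2010.26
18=18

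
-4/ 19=-0.21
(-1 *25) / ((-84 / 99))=825 / 28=29.46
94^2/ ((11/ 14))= 123704/ 11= 11245.82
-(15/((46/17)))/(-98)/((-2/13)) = -3315/9016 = -0.37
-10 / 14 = -5 / 7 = -0.71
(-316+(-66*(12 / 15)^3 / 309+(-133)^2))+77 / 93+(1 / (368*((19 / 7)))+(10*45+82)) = 17905.72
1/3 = 0.33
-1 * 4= -4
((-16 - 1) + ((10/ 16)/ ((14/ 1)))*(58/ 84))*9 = -239469/ 1568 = -152.72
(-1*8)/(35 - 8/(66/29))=-264/1039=-0.25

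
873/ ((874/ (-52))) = -22698/ 437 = -51.94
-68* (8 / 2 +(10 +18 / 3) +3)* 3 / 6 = -782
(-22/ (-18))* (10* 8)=880/ 9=97.78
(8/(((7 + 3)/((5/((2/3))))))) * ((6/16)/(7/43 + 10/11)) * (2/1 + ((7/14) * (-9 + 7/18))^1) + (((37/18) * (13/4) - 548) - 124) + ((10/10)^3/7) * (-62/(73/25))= -8371615201/12435696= -673.19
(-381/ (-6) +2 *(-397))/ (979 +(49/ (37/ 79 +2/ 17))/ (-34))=-1149807/ 1537075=-0.75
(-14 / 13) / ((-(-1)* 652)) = -7 / 4238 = -0.00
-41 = -41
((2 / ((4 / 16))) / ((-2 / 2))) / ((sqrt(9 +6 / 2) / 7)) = -28 *sqrt(3) / 3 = -16.17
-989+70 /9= -8831 /9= -981.22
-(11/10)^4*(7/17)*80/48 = -102487/102000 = -1.00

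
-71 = -71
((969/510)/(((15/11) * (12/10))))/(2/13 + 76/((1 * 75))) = 13585/13656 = 0.99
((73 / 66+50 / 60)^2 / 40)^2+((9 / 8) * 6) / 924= 53617603 / 3320578800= 0.02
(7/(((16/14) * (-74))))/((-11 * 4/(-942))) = -23079/13024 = -1.77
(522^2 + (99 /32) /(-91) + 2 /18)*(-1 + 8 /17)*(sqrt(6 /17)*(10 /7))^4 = -80339205296250 /1073446283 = -74842.32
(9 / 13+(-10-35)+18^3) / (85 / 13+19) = 18810 / 83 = 226.63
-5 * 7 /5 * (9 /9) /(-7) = 1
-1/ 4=-0.25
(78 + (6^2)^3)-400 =46334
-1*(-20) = 20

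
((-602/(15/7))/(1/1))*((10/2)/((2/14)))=-29498/3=-9832.67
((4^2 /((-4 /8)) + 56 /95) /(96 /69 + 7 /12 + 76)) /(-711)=0.00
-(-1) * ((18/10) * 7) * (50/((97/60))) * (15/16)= 70875/194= 365.34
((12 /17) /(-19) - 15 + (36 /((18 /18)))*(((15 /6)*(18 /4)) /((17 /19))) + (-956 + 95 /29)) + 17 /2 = -9490911 /18734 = -506.61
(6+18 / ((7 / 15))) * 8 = 2496 / 7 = 356.57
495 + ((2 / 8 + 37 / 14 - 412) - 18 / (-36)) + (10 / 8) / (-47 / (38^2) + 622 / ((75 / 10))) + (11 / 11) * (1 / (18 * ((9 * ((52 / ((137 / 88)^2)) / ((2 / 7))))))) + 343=176051200286593055 / 409985824824576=429.41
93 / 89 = 1.04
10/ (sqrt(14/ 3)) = 5 * sqrt(42)/ 7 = 4.63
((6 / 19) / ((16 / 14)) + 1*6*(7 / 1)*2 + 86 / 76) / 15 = 6491 / 1140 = 5.69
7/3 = 2.33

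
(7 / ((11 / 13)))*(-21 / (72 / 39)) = -8281 / 88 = -94.10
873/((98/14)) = 873/7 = 124.71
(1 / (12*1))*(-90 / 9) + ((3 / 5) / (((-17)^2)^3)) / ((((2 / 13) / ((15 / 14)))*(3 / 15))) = -1689628075 / 2027555796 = -0.83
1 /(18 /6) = 0.33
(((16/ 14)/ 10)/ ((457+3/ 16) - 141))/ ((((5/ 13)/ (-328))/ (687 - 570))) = -31928832/ 885325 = -36.06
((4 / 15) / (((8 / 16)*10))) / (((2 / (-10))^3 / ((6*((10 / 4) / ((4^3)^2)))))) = -25 / 1024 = -0.02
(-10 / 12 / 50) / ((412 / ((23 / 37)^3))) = -12167 / 1252142160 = -0.00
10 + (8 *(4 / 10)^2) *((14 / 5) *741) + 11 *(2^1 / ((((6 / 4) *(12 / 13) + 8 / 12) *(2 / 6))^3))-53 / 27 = 18887733589 / 6912000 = 2732.60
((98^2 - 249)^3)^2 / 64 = 670290016633029292515625 / 64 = 10473281509891082695556.64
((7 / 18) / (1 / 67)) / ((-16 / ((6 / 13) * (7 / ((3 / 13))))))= -3283 / 144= -22.80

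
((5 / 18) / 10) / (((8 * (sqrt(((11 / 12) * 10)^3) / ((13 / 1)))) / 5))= 13 * sqrt(330) / 29040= 0.01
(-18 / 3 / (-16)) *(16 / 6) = 1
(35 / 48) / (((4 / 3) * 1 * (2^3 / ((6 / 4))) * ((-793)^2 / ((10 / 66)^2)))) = 875 / 233750719488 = 0.00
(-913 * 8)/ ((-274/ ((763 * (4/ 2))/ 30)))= 2786476/ 2055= 1355.95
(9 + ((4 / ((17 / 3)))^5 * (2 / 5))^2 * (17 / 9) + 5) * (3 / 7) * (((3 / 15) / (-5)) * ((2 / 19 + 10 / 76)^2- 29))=520764976141871019 / 74917890976979750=6.95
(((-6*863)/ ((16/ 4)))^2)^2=44929149932241/ 16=2808071870765.06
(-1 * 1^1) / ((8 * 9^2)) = -1 / 648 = -0.00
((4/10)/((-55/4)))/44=-2/3025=-0.00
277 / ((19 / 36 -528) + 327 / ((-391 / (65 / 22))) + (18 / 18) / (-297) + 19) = -128668716 / 237338749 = -0.54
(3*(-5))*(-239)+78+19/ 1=3682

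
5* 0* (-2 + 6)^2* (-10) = 0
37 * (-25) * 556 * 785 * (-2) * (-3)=-2422353000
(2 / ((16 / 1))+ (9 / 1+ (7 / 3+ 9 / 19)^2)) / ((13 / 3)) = 441977 / 112632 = 3.92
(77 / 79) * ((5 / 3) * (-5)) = -1925 / 237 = -8.12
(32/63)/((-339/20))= -640/21357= -0.03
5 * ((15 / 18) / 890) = 5 / 1068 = 0.00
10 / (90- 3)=10 / 87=0.11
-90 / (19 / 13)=-1170 / 19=-61.58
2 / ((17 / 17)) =2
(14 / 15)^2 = 196 / 225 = 0.87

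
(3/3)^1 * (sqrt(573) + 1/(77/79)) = 79/77 + sqrt(573) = 24.96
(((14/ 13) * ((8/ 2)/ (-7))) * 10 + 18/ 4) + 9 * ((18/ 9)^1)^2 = 34.35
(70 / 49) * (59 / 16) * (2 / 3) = 295 / 84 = 3.51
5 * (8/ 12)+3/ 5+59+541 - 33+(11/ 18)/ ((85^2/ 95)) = 2970037/ 5202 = 570.94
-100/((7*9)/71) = -7100/63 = -112.70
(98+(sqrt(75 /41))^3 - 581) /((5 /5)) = -483+375 *sqrt(123) /1681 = -480.53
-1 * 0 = 0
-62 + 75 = 13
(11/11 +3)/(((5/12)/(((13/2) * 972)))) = 303264/5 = 60652.80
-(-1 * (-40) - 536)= 496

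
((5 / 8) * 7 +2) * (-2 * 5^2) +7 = -1247 / 4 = -311.75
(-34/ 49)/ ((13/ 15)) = -510/ 637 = -0.80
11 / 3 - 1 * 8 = -13 / 3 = -4.33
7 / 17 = 0.41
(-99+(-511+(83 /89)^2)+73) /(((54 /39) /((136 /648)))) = -469259024 /5774409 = -81.27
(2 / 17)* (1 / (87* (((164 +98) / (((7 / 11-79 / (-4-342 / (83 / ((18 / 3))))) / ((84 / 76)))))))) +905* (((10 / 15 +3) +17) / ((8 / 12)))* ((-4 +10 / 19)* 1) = -65855288158296755 / 675756212208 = -97454.21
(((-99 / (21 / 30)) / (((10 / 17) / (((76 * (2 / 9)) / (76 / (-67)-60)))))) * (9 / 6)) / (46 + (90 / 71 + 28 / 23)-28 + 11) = 1166211849 / 368542720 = 3.16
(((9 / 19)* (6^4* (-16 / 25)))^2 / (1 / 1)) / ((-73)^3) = -34828517376 / 87771960625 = -0.40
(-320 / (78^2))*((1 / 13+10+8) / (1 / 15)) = -14.26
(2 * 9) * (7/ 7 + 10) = 198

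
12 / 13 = 0.92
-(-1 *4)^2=-16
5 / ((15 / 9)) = 3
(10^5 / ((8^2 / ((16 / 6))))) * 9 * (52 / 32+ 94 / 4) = 1884375 / 2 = 942187.50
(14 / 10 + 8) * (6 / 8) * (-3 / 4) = -423 / 80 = -5.29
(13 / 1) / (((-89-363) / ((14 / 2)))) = -91 / 452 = -0.20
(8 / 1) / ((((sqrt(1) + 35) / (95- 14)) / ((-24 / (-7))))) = 432 / 7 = 61.71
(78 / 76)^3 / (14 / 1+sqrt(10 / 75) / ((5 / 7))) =22244625 / 287693896-296595* sqrt(30) / 575387792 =0.07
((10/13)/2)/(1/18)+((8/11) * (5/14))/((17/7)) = 17090/2431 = 7.03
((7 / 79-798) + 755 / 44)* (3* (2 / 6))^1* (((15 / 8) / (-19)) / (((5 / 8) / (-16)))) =-1972.43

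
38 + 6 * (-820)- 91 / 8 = -39147 / 8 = -4893.38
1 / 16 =0.06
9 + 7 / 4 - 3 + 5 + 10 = 91 / 4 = 22.75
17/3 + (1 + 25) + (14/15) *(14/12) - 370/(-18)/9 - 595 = -226784/405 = -559.96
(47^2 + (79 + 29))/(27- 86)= -2317/59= -39.27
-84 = -84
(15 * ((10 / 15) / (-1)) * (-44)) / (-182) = -220 / 91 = -2.42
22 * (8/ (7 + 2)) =176/ 9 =19.56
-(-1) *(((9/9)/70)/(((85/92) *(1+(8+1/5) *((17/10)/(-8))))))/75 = -736/2650725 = -0.00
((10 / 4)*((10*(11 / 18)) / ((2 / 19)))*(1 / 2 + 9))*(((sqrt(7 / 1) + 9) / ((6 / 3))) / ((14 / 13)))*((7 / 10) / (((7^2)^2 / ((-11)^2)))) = 263.00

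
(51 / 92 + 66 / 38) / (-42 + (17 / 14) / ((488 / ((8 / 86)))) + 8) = -73535805 / 1091223523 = -0.07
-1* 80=-80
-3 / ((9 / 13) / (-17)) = 221 / 3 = 73.67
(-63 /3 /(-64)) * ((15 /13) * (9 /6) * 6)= 2835 /832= 3.41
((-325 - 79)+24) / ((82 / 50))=-9500 / 41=-231.71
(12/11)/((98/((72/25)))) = 0.03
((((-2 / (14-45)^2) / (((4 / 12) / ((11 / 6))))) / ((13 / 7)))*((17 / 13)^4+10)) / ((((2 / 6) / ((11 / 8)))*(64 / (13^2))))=-937961871 / 1080994304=-0.87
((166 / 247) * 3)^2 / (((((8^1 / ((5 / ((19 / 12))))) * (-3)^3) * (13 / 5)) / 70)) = -24111500 / 15069223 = -1.60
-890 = -890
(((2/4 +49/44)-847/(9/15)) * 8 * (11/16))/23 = -186127/552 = -337.19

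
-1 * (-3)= 3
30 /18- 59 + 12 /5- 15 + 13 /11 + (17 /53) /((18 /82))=-67.29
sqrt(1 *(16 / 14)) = 2 *sqrt(14) / 7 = 1.07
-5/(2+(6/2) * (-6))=5/16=0.31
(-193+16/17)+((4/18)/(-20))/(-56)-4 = -196.06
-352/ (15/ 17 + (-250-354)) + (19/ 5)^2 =3850933/ 256325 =15.02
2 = 2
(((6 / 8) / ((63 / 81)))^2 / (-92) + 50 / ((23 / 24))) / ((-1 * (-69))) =1254157 / 1658944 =0.76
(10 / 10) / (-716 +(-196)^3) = -1 / 7530252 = -0.00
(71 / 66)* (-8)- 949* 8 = -250820 / 33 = -7600.61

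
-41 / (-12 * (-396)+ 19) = -41 / 4771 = -0.01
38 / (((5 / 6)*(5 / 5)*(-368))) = -57 / 460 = -0.12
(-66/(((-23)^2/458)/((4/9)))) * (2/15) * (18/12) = -40304/7935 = -5.08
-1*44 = -44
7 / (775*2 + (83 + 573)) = 7 / 2206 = 0.00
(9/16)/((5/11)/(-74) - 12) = -0.05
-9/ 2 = -4.50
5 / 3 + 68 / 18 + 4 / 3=61 / 9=6.78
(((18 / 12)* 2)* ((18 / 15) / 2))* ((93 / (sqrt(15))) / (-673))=-279* sqrt(15) / 16825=-0.06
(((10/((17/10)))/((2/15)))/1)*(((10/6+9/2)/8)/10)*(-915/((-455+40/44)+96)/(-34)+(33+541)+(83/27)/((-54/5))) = 8634207761425/4425986448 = 1950.80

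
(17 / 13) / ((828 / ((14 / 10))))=119 / 53820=0.00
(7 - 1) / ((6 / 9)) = 9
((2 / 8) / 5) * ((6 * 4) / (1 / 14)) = 84 / 5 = 16.80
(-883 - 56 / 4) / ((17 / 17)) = -897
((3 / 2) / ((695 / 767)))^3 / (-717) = -4060958967 / 641862941000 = -0.01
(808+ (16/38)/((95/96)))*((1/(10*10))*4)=1459208/45125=32.34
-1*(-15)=15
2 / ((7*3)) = 2 / 21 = 0.10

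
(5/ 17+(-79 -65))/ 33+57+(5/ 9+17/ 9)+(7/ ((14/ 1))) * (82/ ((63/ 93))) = 115.61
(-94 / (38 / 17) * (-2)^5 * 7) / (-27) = -178976 / 513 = -348.88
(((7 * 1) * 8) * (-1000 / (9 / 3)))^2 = 348444444.44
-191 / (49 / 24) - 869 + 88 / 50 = -1176969 / 1225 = -960.79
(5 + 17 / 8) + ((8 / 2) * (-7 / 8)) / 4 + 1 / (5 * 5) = 629 / 100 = 6.29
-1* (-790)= 790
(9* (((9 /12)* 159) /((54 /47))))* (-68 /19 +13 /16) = -6284793 /2432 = -2584.21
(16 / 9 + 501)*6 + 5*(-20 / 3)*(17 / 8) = 17675 / 6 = 2945.83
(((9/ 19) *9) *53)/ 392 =4293/ 7448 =0.58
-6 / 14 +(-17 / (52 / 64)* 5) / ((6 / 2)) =-9637 / 273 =-35.30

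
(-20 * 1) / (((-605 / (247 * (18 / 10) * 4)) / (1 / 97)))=35568 / 58685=0.61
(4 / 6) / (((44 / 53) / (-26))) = -689 / 33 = -20.88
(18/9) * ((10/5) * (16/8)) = 8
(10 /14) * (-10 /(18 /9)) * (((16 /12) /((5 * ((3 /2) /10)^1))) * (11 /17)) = -4400 /1071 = -4.11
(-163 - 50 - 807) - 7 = -1027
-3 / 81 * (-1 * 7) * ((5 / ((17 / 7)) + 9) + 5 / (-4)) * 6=4669 / 306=15.26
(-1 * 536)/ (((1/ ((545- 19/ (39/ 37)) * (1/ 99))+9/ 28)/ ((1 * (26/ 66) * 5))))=-716031680/ 345411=-2072.98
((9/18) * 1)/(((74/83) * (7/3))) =249/1036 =0.24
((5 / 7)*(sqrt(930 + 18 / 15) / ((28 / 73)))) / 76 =73*sqrt(1455) / 3724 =0.75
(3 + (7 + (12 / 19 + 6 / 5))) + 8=1884 / 95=19.83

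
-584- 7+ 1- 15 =-605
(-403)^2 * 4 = 649636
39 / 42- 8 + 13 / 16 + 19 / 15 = -8387 / 1680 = -4.99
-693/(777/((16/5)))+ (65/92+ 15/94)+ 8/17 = -20634679/13598980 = -1.52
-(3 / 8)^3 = -27 / 512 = -0.05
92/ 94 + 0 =46/ 47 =0.98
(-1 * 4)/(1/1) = -4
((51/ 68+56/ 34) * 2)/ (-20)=-0.24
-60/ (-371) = 60/ 371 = 0.16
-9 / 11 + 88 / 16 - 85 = -1767 / 22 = -80.32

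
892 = 892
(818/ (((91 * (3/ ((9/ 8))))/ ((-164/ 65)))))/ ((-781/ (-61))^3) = -11418733167/ 2817784985015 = -0.00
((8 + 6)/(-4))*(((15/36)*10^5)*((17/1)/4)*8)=-14875000/3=-4958333.33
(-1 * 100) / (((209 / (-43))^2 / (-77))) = 1294300 / 3971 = 325.94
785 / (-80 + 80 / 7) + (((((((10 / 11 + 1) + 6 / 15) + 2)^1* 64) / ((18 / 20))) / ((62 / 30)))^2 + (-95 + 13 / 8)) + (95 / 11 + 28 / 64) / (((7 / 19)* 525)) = 99729901545177 / 4558215200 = 21879.16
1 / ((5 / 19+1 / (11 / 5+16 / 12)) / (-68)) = -34238 / 275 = -124.50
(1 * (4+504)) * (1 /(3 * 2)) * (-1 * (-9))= 762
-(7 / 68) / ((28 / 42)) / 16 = -21 / 2176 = -0.01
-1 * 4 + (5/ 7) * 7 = 1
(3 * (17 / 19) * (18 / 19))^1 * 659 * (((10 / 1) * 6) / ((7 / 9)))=326679480 / 2527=129275.62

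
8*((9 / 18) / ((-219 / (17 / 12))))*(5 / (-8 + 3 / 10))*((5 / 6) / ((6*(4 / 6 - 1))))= -2125 / 303534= -0.01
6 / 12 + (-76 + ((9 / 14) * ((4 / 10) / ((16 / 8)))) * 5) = -74.86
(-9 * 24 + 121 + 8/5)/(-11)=467/55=8.49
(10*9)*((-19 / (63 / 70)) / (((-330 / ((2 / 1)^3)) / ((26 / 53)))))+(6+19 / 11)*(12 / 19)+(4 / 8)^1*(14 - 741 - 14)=-22798051 / 66462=-343.02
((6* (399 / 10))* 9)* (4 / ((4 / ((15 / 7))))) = 4617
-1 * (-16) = 16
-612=-612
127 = 127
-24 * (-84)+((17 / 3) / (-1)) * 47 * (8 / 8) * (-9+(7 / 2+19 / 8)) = 68359 / 24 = 2848.29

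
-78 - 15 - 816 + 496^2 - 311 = 244796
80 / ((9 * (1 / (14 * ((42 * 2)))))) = 31360 / 3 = 10453.33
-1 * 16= -16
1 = 1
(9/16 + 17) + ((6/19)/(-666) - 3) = 491381/33744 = 14.56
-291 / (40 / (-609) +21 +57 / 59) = -10455921 / 786904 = -13.29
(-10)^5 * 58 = -5800000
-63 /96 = -21 /32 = -0.66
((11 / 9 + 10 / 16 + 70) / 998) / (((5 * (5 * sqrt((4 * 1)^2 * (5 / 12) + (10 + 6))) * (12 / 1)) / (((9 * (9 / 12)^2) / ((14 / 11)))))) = 24387 * sqrt(51) / 868659200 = 0.00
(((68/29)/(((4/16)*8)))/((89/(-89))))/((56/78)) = -663/406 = -1.63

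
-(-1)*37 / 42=37 / 42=0.88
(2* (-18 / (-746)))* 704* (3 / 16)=2376 / 373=6.37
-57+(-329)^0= -56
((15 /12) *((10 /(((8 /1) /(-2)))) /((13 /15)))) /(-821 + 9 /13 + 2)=125 /28368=0.00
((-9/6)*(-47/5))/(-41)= -141/410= -0.34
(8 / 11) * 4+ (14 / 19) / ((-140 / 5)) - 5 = -885 / 418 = -2.12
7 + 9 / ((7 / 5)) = 13.43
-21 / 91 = -3 / 13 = -0.23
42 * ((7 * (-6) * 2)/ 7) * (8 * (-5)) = 20160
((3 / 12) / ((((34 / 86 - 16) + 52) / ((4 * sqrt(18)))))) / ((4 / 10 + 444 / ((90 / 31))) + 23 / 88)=792 * sqrt(2) / 1475795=0.00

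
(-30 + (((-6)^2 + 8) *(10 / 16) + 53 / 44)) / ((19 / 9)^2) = -243 / 836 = -0.29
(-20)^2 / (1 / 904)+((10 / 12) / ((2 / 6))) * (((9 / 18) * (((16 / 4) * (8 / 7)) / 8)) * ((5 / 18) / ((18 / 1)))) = 820108825 / 2268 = 361600.01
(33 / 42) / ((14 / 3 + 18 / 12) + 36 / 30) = 0.11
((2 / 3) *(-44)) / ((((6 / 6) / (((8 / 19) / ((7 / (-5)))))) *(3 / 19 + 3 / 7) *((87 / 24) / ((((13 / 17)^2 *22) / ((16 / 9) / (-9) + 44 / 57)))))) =13242240 / 142477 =92.94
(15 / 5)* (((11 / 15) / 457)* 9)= 99 / 2285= 0.04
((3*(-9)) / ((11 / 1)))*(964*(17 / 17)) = -26028 / 11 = -2366.18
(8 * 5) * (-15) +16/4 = -596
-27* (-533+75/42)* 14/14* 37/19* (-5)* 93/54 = -127953585/532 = -240514.26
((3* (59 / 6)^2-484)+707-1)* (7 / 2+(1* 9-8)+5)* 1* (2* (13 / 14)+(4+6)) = 9690665 / 168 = 57682.53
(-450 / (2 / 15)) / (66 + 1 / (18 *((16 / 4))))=-243000 / 4753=-51.13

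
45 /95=9 /19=0.47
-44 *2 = -88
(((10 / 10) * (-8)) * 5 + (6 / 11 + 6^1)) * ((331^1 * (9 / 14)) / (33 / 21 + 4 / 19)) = -3471528 / 869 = -3994.85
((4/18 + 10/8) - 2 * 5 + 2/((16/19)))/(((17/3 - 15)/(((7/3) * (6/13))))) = 443/624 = 0.71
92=92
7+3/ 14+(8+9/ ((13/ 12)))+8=5737/ 182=31.52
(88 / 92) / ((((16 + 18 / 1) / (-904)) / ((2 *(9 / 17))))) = -178992 / 6647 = -26.93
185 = 185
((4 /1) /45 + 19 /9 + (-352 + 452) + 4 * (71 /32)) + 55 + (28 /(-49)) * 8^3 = -35419 /280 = -126.50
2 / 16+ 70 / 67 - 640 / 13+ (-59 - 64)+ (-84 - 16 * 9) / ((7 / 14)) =-4369361 / 6968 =-627.06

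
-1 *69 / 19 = -69 / 19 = -3.63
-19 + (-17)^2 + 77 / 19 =5207 / 19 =274.05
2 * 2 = 4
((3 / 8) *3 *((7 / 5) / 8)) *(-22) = -693 / 160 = -4.33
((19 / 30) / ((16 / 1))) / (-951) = -19 / 456480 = -0.00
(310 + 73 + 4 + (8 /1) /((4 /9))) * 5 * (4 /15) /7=540 /7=77.14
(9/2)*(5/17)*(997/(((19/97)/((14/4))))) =30463335/1292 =23578.43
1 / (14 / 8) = 4 / 7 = 0.57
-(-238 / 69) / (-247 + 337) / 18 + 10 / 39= 187847 / 726570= 0.26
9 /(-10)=-9 /10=-0.90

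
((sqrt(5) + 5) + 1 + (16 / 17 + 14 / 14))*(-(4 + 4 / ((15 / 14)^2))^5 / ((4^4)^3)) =-13225450646101 / 1189728000000000 - 13225450646101*sqrt(5) / 9447840000000000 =-0.01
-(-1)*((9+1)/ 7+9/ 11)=173/ 77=2.25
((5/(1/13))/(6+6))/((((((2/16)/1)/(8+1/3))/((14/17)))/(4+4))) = 364000/153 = 2379.08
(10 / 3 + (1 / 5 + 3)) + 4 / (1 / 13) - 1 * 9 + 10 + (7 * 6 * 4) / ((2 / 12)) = 1067.53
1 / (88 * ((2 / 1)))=1 / 176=0.01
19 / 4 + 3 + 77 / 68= 151 / 17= 8.88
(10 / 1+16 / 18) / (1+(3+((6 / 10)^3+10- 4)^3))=191406250 / 4292189397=0.04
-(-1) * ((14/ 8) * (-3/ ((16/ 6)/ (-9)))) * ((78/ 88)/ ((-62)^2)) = 22113/ 5412352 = 0.00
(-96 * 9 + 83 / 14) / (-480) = 12013 / 6720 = 1.79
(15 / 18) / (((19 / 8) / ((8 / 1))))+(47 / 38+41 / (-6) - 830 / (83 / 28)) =-5373 / 19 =-282.79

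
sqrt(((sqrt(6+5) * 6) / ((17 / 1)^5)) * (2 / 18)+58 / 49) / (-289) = -sqrt(4998 * sqrt(11)+12599811018) / 29816997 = -0.00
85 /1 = 85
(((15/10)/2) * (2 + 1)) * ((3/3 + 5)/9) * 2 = 3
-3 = -3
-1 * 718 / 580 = -359 / 290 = -1.24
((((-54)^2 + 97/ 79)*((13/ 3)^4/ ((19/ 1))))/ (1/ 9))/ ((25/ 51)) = 111897342557/ 112575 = 993980.39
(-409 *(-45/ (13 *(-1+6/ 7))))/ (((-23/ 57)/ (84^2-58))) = 51390477810/ 299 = 171874507.73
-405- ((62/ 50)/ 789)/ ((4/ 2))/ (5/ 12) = -13314437/ 32875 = -405.00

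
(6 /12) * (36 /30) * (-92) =-276 /5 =-55.20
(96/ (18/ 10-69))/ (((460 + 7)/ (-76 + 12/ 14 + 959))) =-2.70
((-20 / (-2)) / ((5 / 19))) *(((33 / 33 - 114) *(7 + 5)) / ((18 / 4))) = -34352 / 3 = -11450.67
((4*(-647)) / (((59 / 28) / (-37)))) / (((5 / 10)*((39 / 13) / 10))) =53623360 / 177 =302956.84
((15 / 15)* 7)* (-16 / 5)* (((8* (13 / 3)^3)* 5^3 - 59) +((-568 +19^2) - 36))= -245150752 / 135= -1815931.50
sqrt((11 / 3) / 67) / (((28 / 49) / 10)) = 35 * sqrt(2211) / 402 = 4.09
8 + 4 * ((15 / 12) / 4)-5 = 17 / 4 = 4.25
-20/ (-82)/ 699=10/ 28659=0.00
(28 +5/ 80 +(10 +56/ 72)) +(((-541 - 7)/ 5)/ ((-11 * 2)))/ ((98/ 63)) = 2330857/ 55440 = 42.04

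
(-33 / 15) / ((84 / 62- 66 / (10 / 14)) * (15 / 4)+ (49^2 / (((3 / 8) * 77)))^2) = -371349 / 1109448200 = -0.00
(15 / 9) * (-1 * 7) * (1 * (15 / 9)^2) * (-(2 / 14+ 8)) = 2375 / 9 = 263.89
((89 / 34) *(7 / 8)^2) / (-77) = -623 / 23936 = -0.03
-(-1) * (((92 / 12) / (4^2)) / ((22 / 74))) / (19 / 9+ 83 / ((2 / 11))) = 2553 / 726440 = 0.00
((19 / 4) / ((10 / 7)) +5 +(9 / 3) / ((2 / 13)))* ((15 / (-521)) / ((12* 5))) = -1113 / 83360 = -0.01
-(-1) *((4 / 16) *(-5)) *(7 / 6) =-35 / 24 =-1.46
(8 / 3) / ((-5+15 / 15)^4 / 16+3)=0.14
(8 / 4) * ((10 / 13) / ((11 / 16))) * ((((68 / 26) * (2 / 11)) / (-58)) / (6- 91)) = 128 / 593021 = 0.00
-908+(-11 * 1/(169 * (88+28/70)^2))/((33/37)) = -89936990509/99049548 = -908.00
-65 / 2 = -32.50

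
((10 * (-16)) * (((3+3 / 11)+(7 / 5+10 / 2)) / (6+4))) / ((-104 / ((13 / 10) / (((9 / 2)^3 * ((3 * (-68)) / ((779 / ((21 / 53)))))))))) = -6275624 / 30672675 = -0.20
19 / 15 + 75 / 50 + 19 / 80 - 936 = -933.00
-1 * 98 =-98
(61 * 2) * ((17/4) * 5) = 5185/2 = 2592.50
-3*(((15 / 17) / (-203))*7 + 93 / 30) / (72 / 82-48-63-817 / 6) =5584077 / 149346955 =0.04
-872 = -872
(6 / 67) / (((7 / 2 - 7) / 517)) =-6204 / 469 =-13.23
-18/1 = -18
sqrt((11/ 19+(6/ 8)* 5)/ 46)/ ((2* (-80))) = -0.00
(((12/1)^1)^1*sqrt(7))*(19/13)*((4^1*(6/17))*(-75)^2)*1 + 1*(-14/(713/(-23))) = 14/31 + 30780000*sqrt(7)/221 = 368490.16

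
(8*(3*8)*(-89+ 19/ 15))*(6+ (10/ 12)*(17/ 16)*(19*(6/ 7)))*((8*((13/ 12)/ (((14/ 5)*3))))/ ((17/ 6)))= -44715424/ 357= -125253.29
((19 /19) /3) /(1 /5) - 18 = -49 /3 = -16.33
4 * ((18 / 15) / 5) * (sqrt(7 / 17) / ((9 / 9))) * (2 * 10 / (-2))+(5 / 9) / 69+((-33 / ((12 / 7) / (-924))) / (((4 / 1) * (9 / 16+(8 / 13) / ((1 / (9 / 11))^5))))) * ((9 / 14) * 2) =13214888911927 / 1821685491-48 * sqrt(119) / 85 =7248.05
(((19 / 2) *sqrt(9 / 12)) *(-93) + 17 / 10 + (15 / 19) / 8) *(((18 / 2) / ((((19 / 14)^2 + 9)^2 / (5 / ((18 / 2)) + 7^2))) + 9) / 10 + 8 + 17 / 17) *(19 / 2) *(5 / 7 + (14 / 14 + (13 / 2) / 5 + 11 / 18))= -270248.40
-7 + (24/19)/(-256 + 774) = -7.00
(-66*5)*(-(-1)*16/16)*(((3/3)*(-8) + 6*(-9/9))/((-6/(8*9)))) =-55440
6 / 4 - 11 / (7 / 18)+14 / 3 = -929 / 42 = -22.12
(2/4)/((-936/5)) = -5/1872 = -0.00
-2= -2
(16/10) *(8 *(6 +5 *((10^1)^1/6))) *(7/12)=4816/45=107.02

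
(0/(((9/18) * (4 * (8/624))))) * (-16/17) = 0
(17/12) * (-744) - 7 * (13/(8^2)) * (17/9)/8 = -4858379/4608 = -1054.34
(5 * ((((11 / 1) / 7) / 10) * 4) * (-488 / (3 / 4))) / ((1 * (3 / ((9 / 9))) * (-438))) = 1.56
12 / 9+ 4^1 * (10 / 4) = 34 / 3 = 11.33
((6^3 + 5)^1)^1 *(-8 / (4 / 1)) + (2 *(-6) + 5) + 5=-444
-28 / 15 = -1.87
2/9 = 0.22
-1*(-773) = 773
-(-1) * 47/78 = 47/78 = 0.60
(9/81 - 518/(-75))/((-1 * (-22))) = 1579/4950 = 0.32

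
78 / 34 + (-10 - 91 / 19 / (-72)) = -7.64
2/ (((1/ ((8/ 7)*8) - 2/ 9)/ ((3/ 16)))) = -216/ 65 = -3.32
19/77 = 0.25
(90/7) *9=810/7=115.71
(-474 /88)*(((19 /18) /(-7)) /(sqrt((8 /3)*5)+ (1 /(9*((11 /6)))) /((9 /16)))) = -13509 /2056418+ 1337391*sqrt(30) /32902688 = 0.22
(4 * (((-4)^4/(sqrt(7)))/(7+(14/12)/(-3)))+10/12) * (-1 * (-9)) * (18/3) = 45+995328 * sqrt(7)/833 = 3206.33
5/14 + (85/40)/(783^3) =9600973859/26882726472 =0.36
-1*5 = -5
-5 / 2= -2.50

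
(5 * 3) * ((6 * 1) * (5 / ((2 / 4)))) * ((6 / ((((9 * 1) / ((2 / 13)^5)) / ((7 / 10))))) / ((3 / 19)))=85120 / 371293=0.23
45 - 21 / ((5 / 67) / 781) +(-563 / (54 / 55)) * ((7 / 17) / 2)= -219846.46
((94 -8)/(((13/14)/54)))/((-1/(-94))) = 6111504/13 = 470115.69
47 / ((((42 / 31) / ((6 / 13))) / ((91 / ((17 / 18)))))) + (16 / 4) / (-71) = 1861978 / 1207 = 1542.65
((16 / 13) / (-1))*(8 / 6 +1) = -112 / 39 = -2.87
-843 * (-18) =15174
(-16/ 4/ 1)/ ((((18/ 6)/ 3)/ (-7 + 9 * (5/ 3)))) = -32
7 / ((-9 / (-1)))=7 / 9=0.78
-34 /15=-2.27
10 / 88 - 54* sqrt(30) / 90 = 5 / 44 - 3* sqrt(30) / 5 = -3.17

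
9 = 9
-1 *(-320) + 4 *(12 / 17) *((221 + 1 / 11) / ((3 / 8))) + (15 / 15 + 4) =372071 / 187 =1989.68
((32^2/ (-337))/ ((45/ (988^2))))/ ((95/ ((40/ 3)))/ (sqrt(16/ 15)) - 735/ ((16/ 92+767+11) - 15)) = -20805474324248526848* sqrt(15)/ 8269416283258425 - 6749441175414898688/ 4961649769955055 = -11104.57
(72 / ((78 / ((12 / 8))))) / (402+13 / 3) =54 / 15847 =0.00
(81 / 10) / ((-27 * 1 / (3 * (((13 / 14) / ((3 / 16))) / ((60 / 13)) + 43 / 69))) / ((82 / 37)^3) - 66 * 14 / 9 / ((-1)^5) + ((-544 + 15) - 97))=-823255004268 / 53239269046175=-0.02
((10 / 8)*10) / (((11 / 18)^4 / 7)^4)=3644703927036534981427200 / 45949729863572161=79319376.59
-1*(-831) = 831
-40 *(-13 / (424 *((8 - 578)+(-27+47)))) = -13 / 5830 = -0.00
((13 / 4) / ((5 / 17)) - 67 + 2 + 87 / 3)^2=249001 / 400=622.50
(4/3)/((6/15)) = 10/3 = 3.33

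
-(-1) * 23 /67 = 0.34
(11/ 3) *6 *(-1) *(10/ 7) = -220/ 7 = -31.43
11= 11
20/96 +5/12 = 5/8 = 0.62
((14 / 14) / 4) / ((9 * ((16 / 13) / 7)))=91 / 576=0.16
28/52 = 7/13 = 0.54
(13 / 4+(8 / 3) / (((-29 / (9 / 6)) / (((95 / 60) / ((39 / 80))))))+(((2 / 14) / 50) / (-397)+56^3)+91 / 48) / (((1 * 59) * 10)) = 662381350489231 / 2225278692000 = 297.66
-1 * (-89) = 89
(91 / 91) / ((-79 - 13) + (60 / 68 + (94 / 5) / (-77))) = -0.01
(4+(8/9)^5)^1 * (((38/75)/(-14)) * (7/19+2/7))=-7799956/72335025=-0.11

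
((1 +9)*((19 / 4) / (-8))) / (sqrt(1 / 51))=-95*sqrt(51) / 16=-42.40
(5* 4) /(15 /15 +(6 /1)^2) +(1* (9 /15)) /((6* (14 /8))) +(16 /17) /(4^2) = 14453 /22015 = 0.66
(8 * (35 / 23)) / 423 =280 / 9729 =0.03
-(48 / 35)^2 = -2304 / 1225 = -1.88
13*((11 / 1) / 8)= 143 / 8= 17.88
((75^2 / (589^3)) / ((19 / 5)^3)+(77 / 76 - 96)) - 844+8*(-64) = -1450.99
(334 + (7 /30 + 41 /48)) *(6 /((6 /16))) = 5361.40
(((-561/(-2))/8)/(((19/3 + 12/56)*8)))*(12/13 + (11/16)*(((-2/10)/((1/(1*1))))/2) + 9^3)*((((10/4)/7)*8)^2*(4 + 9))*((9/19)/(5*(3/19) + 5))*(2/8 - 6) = -6868521441/281600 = -24391.06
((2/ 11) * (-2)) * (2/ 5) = -8/ 55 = -0.15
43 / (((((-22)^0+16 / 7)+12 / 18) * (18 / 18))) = 903 / 83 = 10.88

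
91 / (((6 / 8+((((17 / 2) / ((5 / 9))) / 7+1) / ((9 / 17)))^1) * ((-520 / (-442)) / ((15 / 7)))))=208845 / 8527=24.49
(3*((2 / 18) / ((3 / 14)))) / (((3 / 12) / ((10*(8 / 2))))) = 2240 / 9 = 248.89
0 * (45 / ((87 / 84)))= 0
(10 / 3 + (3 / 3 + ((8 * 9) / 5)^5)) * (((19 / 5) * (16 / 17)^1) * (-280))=-98820804901504 / 159375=-620052109.19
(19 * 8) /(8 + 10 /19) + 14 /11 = 17018 /891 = 19.10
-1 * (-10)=10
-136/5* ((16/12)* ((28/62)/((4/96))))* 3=-182784/155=-1179.25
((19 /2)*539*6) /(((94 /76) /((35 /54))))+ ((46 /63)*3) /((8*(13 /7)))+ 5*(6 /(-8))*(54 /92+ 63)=16049034433 /1011816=15861.61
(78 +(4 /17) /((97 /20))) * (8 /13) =1029616 /21437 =48.03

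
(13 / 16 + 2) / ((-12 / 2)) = -15 / 32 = -0.47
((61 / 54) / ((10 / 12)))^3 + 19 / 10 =4.39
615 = 615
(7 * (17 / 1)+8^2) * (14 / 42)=61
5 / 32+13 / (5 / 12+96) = 829 / 2848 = 0.29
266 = 266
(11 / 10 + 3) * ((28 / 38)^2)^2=787528 / 651605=1.21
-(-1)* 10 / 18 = 5 / 9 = 0.56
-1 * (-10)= 10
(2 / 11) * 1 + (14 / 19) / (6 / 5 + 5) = 1948 / 6479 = 0.30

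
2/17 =0.12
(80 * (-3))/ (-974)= 120/ 487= 0.25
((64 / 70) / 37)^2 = 1024 / 1677025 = 0.00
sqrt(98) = 9.90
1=1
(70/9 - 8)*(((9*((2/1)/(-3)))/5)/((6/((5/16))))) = 1/72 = 0.01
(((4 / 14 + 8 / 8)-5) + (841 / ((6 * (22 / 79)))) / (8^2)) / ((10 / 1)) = 49085 / 118272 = 0.42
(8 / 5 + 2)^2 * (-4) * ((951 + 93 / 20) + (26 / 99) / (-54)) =-204355156 / 4125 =-49540.64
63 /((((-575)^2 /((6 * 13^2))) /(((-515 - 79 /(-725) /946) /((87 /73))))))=-274527837494001 /3288007765625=-83.49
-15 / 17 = -0.88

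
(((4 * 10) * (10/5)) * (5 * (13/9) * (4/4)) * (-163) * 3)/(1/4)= -3390400/3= -1130133.33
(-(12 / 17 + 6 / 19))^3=-35937000 / 33698267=-1.07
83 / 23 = 3.61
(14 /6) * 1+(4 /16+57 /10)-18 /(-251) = 125827 /15060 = 8.36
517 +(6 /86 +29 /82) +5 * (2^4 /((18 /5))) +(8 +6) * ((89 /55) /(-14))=939056999 /1745370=538.03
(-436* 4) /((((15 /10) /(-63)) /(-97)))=-7105056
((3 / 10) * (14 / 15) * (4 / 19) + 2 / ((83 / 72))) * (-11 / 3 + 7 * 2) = 2192444 / 118275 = 18.54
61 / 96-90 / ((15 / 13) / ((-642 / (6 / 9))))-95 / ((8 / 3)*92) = 41463065 / 552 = 75114.25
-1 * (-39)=39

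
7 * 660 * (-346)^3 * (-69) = 13204421002080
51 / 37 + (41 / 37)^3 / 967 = 67583894 / 48981451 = 1.38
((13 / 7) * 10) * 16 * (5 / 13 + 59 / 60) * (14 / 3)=17072 / 9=1896.89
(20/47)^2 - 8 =-17272/2209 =-7.82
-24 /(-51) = 8 /17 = 0.47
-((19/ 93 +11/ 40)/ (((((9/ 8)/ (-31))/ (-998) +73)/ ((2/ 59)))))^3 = -45074990138557748032/ 4088327778952289522061887179125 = -0.00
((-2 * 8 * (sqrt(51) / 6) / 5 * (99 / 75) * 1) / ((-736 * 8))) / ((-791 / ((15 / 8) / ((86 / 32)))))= -33 * sqrt(51) / 312919600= -0.00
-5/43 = -0.12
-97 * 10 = -970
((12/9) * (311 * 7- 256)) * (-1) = -7684/3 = -2561.33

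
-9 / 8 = -1.12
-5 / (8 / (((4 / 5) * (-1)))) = 1 / 2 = 0.50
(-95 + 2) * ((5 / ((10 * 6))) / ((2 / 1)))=-31 / 8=-3.88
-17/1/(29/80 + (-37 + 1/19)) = 25840/55609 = 0.46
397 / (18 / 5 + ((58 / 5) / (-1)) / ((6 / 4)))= -5955 / 62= -96.05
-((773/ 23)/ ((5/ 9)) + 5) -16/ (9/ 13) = -91708/ 1035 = -88.61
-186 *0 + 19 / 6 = 19 / 6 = 3.17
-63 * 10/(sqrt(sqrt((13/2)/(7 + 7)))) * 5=-3150 * 13^(3/4) * sqrt(2) * 7^(1/4)/13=-3816.05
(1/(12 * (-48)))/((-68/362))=181/19584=0.01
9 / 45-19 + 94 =376 / 5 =75.20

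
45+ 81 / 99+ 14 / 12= 3101 / 66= 46.98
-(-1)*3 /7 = 3 /7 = 0.43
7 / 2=3.50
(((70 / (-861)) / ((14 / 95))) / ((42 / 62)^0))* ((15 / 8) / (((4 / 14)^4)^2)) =-1955914625 / 83968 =-23293.57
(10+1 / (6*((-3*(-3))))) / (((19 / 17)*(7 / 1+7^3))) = 9197 / 359100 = 0.03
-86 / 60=-43 / 30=-1.43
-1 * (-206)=206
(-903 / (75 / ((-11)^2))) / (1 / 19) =-691999 / 25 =-27679.96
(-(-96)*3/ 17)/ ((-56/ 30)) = -1080/ 119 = -9.08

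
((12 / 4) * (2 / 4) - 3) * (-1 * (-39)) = -117 / 2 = -58.50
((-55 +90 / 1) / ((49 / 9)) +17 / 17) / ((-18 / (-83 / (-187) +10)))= -806 / 187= -4.31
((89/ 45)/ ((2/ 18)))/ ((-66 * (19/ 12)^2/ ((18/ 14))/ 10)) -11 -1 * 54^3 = -4377371023/ 27797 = -157476.38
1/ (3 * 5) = 0.07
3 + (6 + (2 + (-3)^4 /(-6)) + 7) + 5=19 /2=9.50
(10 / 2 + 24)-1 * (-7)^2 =-20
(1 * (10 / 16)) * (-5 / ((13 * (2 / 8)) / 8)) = -7.69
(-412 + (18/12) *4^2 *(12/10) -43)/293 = -2131/1465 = -1.45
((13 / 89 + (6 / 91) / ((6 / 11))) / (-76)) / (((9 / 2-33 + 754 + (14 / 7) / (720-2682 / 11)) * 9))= -314571 / 584777191271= -0.00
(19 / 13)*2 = 38 / 13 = 2.92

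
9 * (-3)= -27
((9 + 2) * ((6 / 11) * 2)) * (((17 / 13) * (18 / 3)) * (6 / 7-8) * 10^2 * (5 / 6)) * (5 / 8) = -3187500 / 91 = -35027.47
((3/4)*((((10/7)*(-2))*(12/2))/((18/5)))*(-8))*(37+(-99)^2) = 1967600/7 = 281085.71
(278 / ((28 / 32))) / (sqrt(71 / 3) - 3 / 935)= 4678740 / 108622409 + 486069100 * sqrt(213) / 108622409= 65.35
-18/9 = -2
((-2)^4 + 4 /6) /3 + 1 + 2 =77 /9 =8.56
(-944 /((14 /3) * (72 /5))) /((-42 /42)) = 295 /21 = 14.05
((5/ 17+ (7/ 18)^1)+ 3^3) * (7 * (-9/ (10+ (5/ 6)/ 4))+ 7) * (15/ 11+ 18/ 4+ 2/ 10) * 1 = 163854553/ 1178100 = 139.08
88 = 88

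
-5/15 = -1/3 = -0.33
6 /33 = 2 /11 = 0.18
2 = 2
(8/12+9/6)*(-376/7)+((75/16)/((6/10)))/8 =-310207/2688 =-115.40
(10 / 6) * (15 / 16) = 25 / 16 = 1.56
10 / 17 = 0.59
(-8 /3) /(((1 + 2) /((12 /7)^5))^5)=-10468720619376572066955264 /1341068619663964900807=-7806.25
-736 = -736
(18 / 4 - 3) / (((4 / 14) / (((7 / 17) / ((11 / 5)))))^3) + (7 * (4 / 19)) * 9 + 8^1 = 43107657317 / 1987917712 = 21.68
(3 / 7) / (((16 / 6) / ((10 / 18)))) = 5 / 56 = 0.09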